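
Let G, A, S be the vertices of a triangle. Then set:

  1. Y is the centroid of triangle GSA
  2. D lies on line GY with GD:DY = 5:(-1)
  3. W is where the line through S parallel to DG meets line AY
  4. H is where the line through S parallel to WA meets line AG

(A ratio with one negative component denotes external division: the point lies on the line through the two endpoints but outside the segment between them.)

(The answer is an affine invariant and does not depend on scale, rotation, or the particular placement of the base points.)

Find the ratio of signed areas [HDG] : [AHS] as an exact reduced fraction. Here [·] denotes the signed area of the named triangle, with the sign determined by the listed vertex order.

[HDG]:[AHS] = 5/6

Choose coordinates G = (0, 0), A = (1, 0), S = (0, 1).
1. Y is the centroid of triangle GSA ⇒ Y = (1/3, 1/3)
2. D lies on line GY with GD:DY = 5:(-1) ⇒ D = (5/12, 5/12)
3. W is where the line through S parallel to DG meets line AY ⇒ W = (-1/3, 2/3)
4. H is where the line through S parallel to WA meets line AG ⇒ H = (2, 0)
2·[HDG] = 5/6, 2·[AHS] = 1
[HDG]:[AHS] = 5/6:1 = 5/6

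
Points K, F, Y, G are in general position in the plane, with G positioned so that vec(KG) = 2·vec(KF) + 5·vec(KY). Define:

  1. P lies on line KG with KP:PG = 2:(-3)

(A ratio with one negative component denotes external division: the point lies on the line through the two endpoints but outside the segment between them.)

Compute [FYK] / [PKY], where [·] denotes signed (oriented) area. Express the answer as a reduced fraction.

[FYK]:[PKY] = 1/4

Set K = (0, 0), F = (1, 0), Y = (0, 1), G = (2, 5); any affine frame gives the same invariant.
1. P lies on line KG with KP:PG = 2:(-3) ⇒ P = (-4, -10)
2·[FYK] = 1, 2·[PKY] = 4
[FYK]:[PKY] = 1:4 = 1/4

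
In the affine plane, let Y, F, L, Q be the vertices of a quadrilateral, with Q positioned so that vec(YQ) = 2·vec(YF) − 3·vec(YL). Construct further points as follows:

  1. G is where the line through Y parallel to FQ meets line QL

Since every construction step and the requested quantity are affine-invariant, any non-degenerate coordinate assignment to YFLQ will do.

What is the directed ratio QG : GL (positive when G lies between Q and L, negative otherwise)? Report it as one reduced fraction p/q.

QG:GL = -3

Choose coordinates Y = (0, 0), F = (1, 0), L = (0, 1), Q = (2, -3).
1. G is where the line through Y parallel to FQ meets line QL ⇒ G = (-1, 3)
G = Q + t·(L−Q) with t = 3/2, so QG:GL = t:(1−t) = 3/2:-1/2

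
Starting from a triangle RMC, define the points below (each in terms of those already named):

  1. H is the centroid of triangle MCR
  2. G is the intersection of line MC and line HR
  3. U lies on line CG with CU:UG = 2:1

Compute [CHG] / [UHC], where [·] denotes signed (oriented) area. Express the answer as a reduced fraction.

Work in coordinates with R = (0, 0), M = (1, 0), C = (0, 1).
1. H is the centroid of triangle MCR ⇒ H = (1/3, 1/3)
2. G is the intersection of line MC and line HR ⇒ G = (1/2, 1/2)
3. U lies on line CG with CU:UG = 2:1 ⇒ U = (1/3, 2/3)
2·[CHG] = 1/6, 2·[UHC] = -1/9
[CHG]:[UHC] = 1/6:-1/9 = -3/2

[CHG]:[UHC] = -3/2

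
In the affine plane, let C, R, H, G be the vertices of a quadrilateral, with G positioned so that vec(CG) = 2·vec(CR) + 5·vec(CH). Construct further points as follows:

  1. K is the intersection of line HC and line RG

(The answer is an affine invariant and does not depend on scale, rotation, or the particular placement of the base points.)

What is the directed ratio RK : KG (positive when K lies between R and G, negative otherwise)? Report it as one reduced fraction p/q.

Assign C = (0, 0), R = (1, 0), H = (0, 1), G = (2, 5) — the answer is frame-independent, so this choice is without loss of generality.
1. K is the intersection of line HC and line RG ⇒ K = (0, -5)
K = R + t·(G−R) with t = -1, so RK:KG = t:(1−t) = -1:2

RK:KG = -1/2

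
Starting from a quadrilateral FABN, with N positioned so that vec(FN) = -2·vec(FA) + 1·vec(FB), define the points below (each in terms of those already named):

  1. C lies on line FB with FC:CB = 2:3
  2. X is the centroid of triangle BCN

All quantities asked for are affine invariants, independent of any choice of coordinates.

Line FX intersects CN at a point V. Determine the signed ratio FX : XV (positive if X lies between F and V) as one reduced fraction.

FX:XV = -3

Choose coordinates F = (0, 0), A = (1, 0), B = (0, 1), N = (-2, 1).
1. C lies on line FB with FC:CB = 2:3 ⇒ C = (0, 2/5)
2. X is the centroid of triangle BCN ⇒ X = (-2/3, 4/5)
line FX meets CN at V = (-4/9, 8/15)
X = F + t·(V−F) with t = 3/2, so FX:XV = 3/2:-1/2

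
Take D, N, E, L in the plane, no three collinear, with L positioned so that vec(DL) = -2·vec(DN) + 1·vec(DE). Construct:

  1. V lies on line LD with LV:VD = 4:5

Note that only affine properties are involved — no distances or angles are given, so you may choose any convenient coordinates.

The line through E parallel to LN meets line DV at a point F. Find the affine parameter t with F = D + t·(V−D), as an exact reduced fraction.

Choose coordinates D = (0, 0), N = (1, 0), E = (0, 1), L = (-2, 1).
1. V lies on line LD with LV:VD = 4:5 ⇒ V = (-10/9, 5/9)
through E parallel to LN: direction (3, -1); meets DV at F = (-6, 3)
F = D + t·(V−D) with t = 27/5

t = 27/5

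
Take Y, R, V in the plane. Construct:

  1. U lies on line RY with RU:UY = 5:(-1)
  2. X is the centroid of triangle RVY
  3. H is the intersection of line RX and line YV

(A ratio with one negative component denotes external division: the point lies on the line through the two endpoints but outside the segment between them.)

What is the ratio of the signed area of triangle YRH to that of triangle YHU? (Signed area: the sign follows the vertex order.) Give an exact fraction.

[YRH]:[YHU] = 4

Set Y = (0, 0), R = (1, 0), V = (0, 1); any affine frame gives the same invariant.
1. U lies on line RY with RU:UY = 5:(-1) ⇒ U = (-1/4, 0)
2. X is the centroid of triangle RVY ⇒ X = (1/3, 1/3)
3. H is the intersection of line RX and line YV ⇒ H = (0, 1/2)
2·[YRH] = 1/2, 2·[YHU] = 1/8
[YRH]:[YHU] = 1/2:1/8 = 4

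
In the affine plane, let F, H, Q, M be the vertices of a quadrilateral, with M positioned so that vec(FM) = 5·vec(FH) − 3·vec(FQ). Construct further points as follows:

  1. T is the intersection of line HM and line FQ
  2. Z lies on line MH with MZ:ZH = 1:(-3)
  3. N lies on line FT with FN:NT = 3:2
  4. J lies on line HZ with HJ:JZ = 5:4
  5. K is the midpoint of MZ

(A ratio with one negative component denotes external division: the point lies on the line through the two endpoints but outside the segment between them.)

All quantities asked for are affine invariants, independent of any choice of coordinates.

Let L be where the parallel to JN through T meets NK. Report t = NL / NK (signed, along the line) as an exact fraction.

Work in coordinates with F = (0, 0), H = (1, 0), Q = (0, 1), M = (5, -3).
1. T is the intersection of line HM and line FQ ⇒ T = (0, 3/4)
2. Z lies on line MH with MZ:ZH = 1:(-3) ⇒ Z = (7, -9/2)
3. N lies on line FT with FN:NT = 3:2 ⇒ N = (0, 9/20)
4. J lies on line HZ with HJ:JZ = 5:4 ⇒ J = (13/3, -5/2)
5. K is the midpoint of MZ ⇒ K = (6, -15/4)
through T parallel to JN: direction (-13/3, 59/20); meets NK at L = (-78/5, 1137/100)
L = N + t·(K−N) with t = -13/5

t = -13/5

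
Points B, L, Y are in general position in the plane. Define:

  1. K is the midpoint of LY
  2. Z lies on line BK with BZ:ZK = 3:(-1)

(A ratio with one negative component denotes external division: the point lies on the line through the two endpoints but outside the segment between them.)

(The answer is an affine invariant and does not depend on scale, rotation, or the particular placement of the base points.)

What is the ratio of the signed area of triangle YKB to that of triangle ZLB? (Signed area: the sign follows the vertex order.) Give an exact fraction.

[YKB]:[ZLB] = 2/3

Assign B = (0, 0), L = (1, 0), Y = (0, 1) — the answer is frame-independent, so this choice is without loss of generality.
1. K is the midpoint of LY ⇒ K = (1/2, 1/2)
2. Z lies on line BK with BZ:ZK = 3:(-1) ⇒ Z = (3/4, 3/4)
2·[YKB] = -1/2, 2·[ZLB] = -3/4
[YKB]:[ZLB] = -1/2:-3/4 = 2/3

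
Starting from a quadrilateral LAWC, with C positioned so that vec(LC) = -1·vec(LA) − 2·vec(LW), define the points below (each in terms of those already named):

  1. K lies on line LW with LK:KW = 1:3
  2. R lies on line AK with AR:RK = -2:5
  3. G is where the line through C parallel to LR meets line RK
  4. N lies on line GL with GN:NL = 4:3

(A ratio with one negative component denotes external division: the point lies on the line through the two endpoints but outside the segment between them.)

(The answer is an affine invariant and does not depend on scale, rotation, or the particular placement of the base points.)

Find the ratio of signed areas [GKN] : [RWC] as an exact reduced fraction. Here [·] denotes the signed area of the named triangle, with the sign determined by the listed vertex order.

[GKN]:[RWC] = 94/259

Assign L = (0, 0), A = (1, 0), W = (0, 1), C = (-1, -2) — the answer is frame-independent, so this choice is without loss of generality.
1. K lies on line LW with LK:KW = 1:3 ⇒ K = (0, 1/4)
2. R lies on line AK with AR:RK = -2:5 ⇒ R = (5/3, -1/6)
3. G is where the line through C parallel to LR meets line RK ⇒ G = (47/3, -11/3)
4. N lies on line GL with GN:NL = 4:3 ⇒ N = (47/7, -11/7)
2·[GKN] = 47/21, 2·[RWC] = 37/6
[GKN]:[RWC] = 47/21:37/6 = 94/259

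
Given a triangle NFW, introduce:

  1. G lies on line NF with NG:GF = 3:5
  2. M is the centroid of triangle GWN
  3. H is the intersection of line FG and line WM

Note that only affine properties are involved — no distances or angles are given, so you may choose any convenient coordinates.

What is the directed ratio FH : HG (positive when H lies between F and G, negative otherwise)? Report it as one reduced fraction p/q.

FH:HG = -13/3

Assign N = (0, 0), F = (1, 0), W = (0, 1) — the answer is frame-independent, so this choice is without loss of generality.
1. G lies on line NF with NG:GF = 3:5 ⇒ G = (3/8, 0)
2. M is the centroid of triangle GWN ⇒ M = (1/8, 1/3)
3. H is the intersection of line FG and line WM ⇒ H = (3/16, 0)
H = F + t·(G−F) with t = 13/10, so FH:HG = t:(1−t) = 13/10:-3/10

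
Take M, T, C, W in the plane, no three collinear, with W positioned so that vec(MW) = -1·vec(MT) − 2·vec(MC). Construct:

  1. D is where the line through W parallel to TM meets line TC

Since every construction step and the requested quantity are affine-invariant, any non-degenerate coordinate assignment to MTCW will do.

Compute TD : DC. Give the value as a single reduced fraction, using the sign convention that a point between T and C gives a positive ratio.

TD:DC = -2/3

Work in coordinates with M = (0, 0), T = (1, 0), C = (0, 1), W = (-1, -2).
1. D is where the line through W parallel to TM meets line TC ⇒ D = (3, -2)
D = T + t·(C−T) with t = -2, so TD:DC = t:(1−t) = -2:3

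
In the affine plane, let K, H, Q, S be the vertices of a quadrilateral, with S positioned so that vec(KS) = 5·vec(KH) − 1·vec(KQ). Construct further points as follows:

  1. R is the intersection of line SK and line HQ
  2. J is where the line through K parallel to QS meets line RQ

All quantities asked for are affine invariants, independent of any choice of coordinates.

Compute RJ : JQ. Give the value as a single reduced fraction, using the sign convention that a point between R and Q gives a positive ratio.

RJ:JQ = -1/4

Set K = (0, 0), H = (1, 0), Q = (0, 1), S = (5, -1); any affine frame gives the same invariant.
1. R is the intersection of line SK and line HQ ⇒ R = (5/4, -1/4)
2. J is where the line through K parallel to QS meets line RQ ⇒ J = (5/3, -2/3)
J = R + t·(Q−R) with t = -1/3, so RJ:JQ = t:(1−t) = -1/3:4/3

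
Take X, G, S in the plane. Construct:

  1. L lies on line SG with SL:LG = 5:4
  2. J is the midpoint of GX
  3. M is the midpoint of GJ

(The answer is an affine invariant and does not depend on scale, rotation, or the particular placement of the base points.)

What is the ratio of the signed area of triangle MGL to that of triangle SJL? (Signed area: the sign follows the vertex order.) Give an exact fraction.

[MGL]:[SJL] = 2/5

Set X = (0, 0), G = (1, 0), S = (0, 1); any affine frame gives the same invariant.
1. L lies on line SG with SL:LG = 5:4 ⇒ L = (5/9, 4/9)
2. J is the midpoint of GX ⇒ J = (1/2, 0)
3. M is the midpoint of GJ ⇒ M = (3/4, 0)
2·[MGL] = 1/9, 2·[SJL] = 5/18
[MGL]:[SJL] = 1/9:5/18 = 2/5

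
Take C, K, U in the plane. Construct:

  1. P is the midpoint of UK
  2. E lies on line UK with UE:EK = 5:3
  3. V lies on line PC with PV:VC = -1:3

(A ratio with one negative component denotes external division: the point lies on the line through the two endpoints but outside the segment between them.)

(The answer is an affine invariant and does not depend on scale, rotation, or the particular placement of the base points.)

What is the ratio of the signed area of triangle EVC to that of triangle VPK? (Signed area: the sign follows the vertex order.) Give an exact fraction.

[EVC]:[VPK] = 3/4

Set C = (0, 0), K = (1, 0), U = (0, 1); any affine frame gives the same invariant.
1. P is the midpoint of UK ⇒ P = (1/2, 1/2)
2. E lies on line UK with UE:EK = 5:3 ⇒ E = (5/8, 3/8)
3. V lies on line PC with PV:VC = -1:3 ⇒ V = (3/4, 3/4)
2·[EVC] = 3/16, 2·[VPK] = 1/4
[EVC]:[VPK] = 3/16:1/4 = 3/4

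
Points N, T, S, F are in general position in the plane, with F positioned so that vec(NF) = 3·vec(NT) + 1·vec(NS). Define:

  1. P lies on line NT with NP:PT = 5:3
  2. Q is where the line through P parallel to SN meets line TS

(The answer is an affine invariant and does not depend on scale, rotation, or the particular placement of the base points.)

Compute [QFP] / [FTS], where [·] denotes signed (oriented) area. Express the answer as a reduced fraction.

Work in coordinates with N = (0, 0), T = (1, 0), S = (0, 1), F = (3, 1).
1. P lies on line NT with NP:PT = 5:3 ⇒ P = (5/8, 0)
2. Q is where the line through P parallel to SN meets line TS ⇒ Q = (5/8, 3/8)
2·[QFP] = -57/64, 2·[FTS] = -3
[QFP]:[FTS] = -57/64:-3 = 19/64

[QFP]:[FTS] = 19/64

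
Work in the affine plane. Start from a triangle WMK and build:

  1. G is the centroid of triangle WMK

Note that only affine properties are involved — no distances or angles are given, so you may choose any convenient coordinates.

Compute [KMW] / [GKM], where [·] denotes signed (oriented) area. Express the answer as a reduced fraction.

Assign W = (0, 0), M = (1, 0), K = (0, 1) — the answer is frame-independent, so this choice is without loss of generality.
1. G is the centroid of triangle WMK ⇒ G = (1/3, 1/3)
2·[KMW] = -1, 2·[GKM] = -1/3
[KMW]:[GKM] = -1:-1/3 = 3

[KMW]:[GKM] = 3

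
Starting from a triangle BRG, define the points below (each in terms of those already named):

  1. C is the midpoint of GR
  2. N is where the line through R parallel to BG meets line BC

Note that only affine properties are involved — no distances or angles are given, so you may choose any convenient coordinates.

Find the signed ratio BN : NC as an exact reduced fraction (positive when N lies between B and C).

BN:NC = -2

Work in coordinates with B = (0, 0), R = (1, 0), G = (0, 1).
1. C is the midpoint of GR ⇒ C = (1/2, 1/2)
2. N is where the line through R parallel to BG meets line BC ⇒ N = (1, 1)
N = B + t·(C−B) with t = 2, so BN:NC = t:(1−t) = 2:-1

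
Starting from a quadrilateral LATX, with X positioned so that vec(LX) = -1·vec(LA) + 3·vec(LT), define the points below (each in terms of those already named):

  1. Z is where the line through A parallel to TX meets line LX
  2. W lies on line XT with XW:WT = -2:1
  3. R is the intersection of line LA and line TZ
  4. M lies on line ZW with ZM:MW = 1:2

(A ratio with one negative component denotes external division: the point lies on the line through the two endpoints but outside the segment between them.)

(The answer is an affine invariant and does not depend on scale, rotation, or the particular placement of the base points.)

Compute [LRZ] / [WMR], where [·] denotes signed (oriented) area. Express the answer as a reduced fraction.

[LRZ]:[WMR] = 3

Set L = (0, 0), A = (1, 0), T = (0, 1), X = (-1, 3); any affine frame gives the same invariant.
1. Z is where the line through A parallel to TX meets line LX ⇒ Z = (-2, 6)
2. W lies on line XT with XW:WT = -2:1 ⇒ W = (1, -1)
3. R is the intersection of line LA and line TZ ⇒ R = (2/5, 0)
4. M lies on line ZW with ZM:MW = 1:2 ⇒ M = (-1, 11/3)
2·[LRZ] = 12/5, 2·[WMR] = 4/5
[LRZ]:[WMR] = 12/5:4/5 = 3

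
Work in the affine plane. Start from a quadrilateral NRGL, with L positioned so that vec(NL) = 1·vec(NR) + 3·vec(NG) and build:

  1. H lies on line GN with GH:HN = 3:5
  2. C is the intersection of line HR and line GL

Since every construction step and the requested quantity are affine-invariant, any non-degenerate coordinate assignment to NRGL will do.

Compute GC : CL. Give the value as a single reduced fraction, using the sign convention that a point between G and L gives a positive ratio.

GC:CL = -1/8

Assign N = (0, 0), R = (1, 0), G = (0, 1), L = (1, 3) — the answer is frame-independent, so this choice is without loss of generality.
1. H lies on line GN with GH:HN = 3:5 ⇒ H = (0, 5/8)
2. C is the intersection of line HR and line GL ⇒ C = (-1/7, 5/7)
C = G + t·(L−G) with t = -1/7, so GC:CL = t:(1−t) = -1/7:8/7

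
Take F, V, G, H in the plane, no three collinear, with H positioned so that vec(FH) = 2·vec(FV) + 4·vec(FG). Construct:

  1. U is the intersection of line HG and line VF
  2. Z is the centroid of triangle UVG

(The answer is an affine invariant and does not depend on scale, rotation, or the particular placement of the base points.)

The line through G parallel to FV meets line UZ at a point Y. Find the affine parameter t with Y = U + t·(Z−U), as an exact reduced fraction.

t = 3

Choose coordinates F = (0, 0), V = (1, 0), G = (0, 1), H = (2, 4).
1. U is the intersection of line HG and line VF ⇒ U = (-2/3, 0)
2. Z is the centroid of triangle UVG ⇒ Z = (1/9, 1/3)
through G parallel to FV: direction (1, 0); meets UZ at Y = (5/3, 1)
Y = U + t·(Z−U) with t = 3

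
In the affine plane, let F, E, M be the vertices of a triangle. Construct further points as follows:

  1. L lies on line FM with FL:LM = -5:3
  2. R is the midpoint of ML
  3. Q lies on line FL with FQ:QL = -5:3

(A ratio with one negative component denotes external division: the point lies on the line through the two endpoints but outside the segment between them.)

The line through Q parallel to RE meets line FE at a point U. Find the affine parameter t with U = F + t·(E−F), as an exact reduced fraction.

t = 25/7

Set F = (0, 0), E = (1, 0), M = (0, 1); any affine frame gives the same invariant.
1. L lies on line FM with FL:LM = -5:3 ⇒ L = (0, 5/2)
2. R is the midpoint of ML ⇒ R = (0, 7/4)
3. Q lies on line FL with FQ:QL = -5:3 ⇒ Q = (0, 25/4)
through Q parallel to RE: direction (1, -7/4); meets FE at U = (25/7, 0)
U = F + t·(E−F) with t = 25/7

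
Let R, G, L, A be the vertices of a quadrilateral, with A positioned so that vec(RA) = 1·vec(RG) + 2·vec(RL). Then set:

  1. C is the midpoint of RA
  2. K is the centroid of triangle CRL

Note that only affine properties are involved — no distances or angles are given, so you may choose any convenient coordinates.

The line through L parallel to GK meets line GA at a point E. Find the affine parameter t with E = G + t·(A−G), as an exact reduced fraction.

t = 1/10

Assign R = (0, 0), G = (1, 0), L = (0, 1), A = (1, 2) — the answer is frame-independent, so this choice is without loss of generality.
1. C is the midpoint of RA ⇒ C = (1/2, 1)
2. K is the centroid of triangle CRL ⇒ K = (1/6, 2/3)
through L parallel to GK: direction (-5/6, 2/3); meets GA at E = (1, 1/5)
E = G + t·(A−G) with t = 1/10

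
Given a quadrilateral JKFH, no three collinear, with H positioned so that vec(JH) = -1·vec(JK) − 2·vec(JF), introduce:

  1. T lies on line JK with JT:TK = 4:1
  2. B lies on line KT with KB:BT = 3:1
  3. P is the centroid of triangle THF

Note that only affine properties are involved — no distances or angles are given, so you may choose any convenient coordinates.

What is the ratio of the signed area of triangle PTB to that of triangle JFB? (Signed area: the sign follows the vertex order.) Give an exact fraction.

[PTB]:[JFB] = 1/51

Work in coordinates with J = (0, 0), K = (1, 0), F = (0, 1), H = (-1, -2).
1. T lies on line JK with JT:TK = 4:1 ⇒ T = (4/5, 0)
2. B lies on line KT with KB:BT = 3:1 ⇒ B = (17/20, 0)
3. P is the centroid of triangle THF ⇒ P = (-1/15, -1/3)
2·[PTB] = -1/60, 2·[JFB] = -17/20
[PTB]:[JFB] = -1/60:-17/20 = 1/51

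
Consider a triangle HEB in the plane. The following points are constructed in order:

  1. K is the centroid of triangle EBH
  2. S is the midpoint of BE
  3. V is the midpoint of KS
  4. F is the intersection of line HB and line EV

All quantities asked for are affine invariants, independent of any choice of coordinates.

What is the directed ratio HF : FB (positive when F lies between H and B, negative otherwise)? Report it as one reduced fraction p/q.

HF:FB = 5/2

Work in coordinates with H = (0, 0), E = (1, 0), B = (0, 1).
1. K is the centroid of triangle EBH ⇒ K = (1/3, 1/3)
2. S is the midpoint of BE ⇒ S = (1/2, 1/2)
3. V is the midpoint of KS ⇒ V = (5/12, 5/12)
4. F is the intersection of line HB and line EV ⇒ F = (0, 5/7)
F = H + t·(B−H) with t = 5/7, so HF:FB = t:(1−t) = 5/7:2/7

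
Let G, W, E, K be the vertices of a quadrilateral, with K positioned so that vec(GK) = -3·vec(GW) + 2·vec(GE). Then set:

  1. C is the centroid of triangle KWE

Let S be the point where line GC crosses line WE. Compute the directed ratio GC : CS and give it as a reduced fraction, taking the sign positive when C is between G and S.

GC:CS = 1/2

Choose coordinates G = (0, 0), W = (1, 0), E = (0, 1), K = (-3, 2).
1. C is the centroid of triangle KWE ⇒ C = (-2/3, 1)
line GC meets WE at S = (-2, 3)
C = G + t·(S−G) with t = 1/3, so GC:CS = 1/3:2/3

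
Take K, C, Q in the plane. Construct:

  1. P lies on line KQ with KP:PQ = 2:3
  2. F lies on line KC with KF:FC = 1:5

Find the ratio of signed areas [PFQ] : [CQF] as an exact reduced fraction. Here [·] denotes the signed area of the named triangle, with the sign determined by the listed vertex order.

[PFQ]:[CQF] = 3/25

Set K = (0, 0), C = (1, 0), Q = (0, 1); any affine frame gives the same invariant.
1. P lies on line KQ with KP:PQ = 2:3 ⇒ P = (0, 2/5)
2. F lies on line KC with KF:FC = 1:5 ⇒ F = (1/6, 0)
2·[PFQ] = 1/10, 2·[CQF] = 5/6
[PFQ]:[CQF] = 1/10:5/6 = 3/25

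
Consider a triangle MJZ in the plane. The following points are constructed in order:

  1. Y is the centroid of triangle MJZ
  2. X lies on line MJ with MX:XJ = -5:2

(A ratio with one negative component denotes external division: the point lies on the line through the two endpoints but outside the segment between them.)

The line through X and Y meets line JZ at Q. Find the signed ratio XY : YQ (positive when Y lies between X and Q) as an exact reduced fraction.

Assign M = (0, 0), J = (1, 0), Z = (0, 1) — the answer is frame-independent, so this choice is without loss of generality.
1. Y is the centroid of triangle MJZ ⇒ Y = (1/3, 1/3)
2. X lies on line MJ with MX:XJ = -5:2 ⇒ X = (5/3, 0)
line XY meets JZ at Q = (7/9, 2/9)
Y = X + t·(Q−X) with t = 3/2, so XY:YQ = 3/2:-1/2

XY:YQ = -3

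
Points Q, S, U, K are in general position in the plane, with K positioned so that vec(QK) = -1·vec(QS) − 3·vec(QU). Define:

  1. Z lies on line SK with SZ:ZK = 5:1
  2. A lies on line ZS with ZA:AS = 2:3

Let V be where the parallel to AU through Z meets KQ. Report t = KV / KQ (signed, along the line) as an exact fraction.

t = 1/3

Work in coordinates with Q = (0, 0), S = (1, 0), U = (0, 1), K = (-1, -3).
1. Z lies on line SK with SZ:ZK = 5:1 ⇒ Z = (-2/3, -5/2)
2. A lies on line ZS with ZA:AS = 2:3 ⇒ A = (0, -3/2)
through Z parallel to AU: direction (0, 5/2); meets KQ at V = (-2/3, -2)
V = K + t·(Q−K) with t = 1/3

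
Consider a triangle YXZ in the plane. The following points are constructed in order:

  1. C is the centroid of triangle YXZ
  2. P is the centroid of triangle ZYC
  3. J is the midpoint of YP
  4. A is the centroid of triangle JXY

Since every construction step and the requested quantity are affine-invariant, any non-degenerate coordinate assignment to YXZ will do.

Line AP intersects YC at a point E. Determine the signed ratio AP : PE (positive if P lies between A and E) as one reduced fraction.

AP:PE = -11/6

Assign Y = (0, 0), X = (1, 0), Z = (0, 1) — the answer is frame-independent, so this choice is without loss of generality.
1. C is the centroid of triangle YXZ ⇒ C = (1/3, 1/3)
2. P is the centroid of triangle ZYC ⇒ P = (1/9, 4/9)
3. J is the midpoint of YP ⇒ J = (1/18, 2/9)
4. A is the centroid of triangle JXY ⇒ A = (19/54, 2/27)
line AP meets YC at E = (8/33, 8/33)
P = A + t·(E−A) with t = 11/5, so AP:PE = 11/5:-6/5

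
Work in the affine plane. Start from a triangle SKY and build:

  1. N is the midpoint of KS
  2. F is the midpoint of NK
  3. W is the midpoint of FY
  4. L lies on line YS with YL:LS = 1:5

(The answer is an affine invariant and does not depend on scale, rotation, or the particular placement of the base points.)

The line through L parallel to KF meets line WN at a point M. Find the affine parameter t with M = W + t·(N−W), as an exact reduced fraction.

t = -2/3

Choose coordinates S = (0, 0), K = (1, 0), Y = (0, 1).
1. N is the midpoint of KS ⇒ N = (1/2, 0)
2. F is the midpoint of NK ⇒ F = (3/4, 0)
3. W is the midpoint of FY ⇒ W = (3/8, 1/2)
4. L lies on line YS with YL:LS = 1:5 ⇒ L = (0, 5/6)
through L parallel to KF: direction (-1/4, 0); meets WN at M = (7/24, 5/6)
M = W + t·(N−W) with t = -2/3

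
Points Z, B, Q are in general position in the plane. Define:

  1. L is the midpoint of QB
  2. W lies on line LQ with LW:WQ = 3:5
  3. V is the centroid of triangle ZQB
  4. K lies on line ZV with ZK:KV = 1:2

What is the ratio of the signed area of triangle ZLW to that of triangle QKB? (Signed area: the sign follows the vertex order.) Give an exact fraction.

Set Z = (0, 0), B = (1, 0), Q = (0, 1); any affine frame gives the same invariant.
1. L is the midpoint of QB ⇒ L = (1/2, 1/2)
2. W lies on line LQ with LW:WQ = 3:5 ⇒ W = (5/16, 11/16)
3. V is the centroid of triangle ZQB ⇒ V = (1/3, 1/3)
4. K lies on line ZV with ZK:KV = 1:2 ⇒ K = (1/9, 1/9)
2·[ZLW] = 3/16, 2·[QKB] = 7/9
[ZLW]:[QKB] = 3/16:7/9 = 27/112

[ZLW]:[QKB] = 27/112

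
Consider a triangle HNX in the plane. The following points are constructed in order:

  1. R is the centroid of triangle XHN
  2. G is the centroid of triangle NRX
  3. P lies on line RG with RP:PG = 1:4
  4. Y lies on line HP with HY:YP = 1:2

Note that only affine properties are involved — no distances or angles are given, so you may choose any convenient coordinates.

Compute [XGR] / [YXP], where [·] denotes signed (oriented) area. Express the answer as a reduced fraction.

[XGR]:[YXP] = 15/32

Set H = (0, 0), N = (1, 0), X = (0, 1); any affine frame gives the same invariant.
1. R is the centroid of triangle XHN ⇒ R = (1/3, 1/3)
2. G is the centroid of triangle NRX ⇒ G = (4/9, 4/9)
3. P lies on line RG with RP:PG = 1:4 ⇒ P = (16/45, 16/45)
4. Y lies on line HP with HY:YP = 1:2 ⇒ Y = (16/135, 16/135)
2·[XGR] = -1/9, 2·[YXP] = -32/135
[XGR]:[YXP] = -1/9:-32/135 = 15/32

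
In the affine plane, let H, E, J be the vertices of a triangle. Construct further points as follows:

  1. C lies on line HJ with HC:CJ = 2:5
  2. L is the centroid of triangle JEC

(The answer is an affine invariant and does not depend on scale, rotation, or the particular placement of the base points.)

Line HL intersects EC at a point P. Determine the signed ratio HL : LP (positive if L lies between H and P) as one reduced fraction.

HL:LP = -11/5

Work in coordinates with H = (0, 0), E = (1, 0), J = (0, 1).
1. C lies on line HJ with HC:CJ = 2:5 ⇒ C = (0, 2/7)
2. L is the centroid of triangle JEC ⇒ L = (1/3, 3/7)
line HL meets EC at P = (2/11, 18/77)
L = H + t·(P−H) with t = 11/6, so HL:LP = 11/6:-5/6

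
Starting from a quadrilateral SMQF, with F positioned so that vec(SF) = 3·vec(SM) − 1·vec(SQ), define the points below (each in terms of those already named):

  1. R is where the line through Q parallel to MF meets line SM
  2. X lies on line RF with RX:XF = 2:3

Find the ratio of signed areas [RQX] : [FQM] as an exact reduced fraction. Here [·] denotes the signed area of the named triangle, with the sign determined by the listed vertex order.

[RQX]:[FQM] = 2/5

Set S = (0, 0), M = (1, 0), Q = (0, 1), F = (3, -1); any affine frame gives the same invariant.
1. R is where the line through Q parallel to MF meets line SM ⇒ R = (2, 0)
2. X lies on line RF with RX:XF = 2:3 ⇒ X = (12/5, -2/5)
2·[RQX] = 2/5, 2·[FQM] = 1
[RQX]:[FQM] = 2/5:1 = 2/5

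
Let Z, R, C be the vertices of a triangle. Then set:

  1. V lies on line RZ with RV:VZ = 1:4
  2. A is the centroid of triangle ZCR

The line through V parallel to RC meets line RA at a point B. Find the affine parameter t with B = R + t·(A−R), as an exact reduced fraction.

Assign Z = (0, 0), R = (1, 0), C = (0, 1) — the answer is frame-independent, so this choice is without loss of generality.
1. V lies on line RZ with RV:VZ = 1:4 ⇒ V = (4/5, 0)
2. A is the centroid of triangle ZCR ⇒ A = (1/3, 1/3)
through V parallel to RC: direction (-1, 1); meets RA at B = (3/5, 1/5)
B = R + t·(A−R) with t = 3/5

t = 3/5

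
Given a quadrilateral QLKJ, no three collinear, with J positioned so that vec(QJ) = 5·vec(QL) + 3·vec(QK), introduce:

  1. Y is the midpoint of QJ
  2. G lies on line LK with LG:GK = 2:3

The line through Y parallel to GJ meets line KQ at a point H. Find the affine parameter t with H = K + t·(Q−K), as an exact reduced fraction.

t = 43/44

Assign Q = (0, 0), L = (1, 0), K = (0, 1), J = (5, 3) — the answer is frame-independent, so this choice is without loss of generality.
1. Y is the midpoint of QJ ⇒ Y = (5/2, 3/2)
2. G lies on line LK with LG:GK = 2:3 ⇒ G = (3/5, 2/5)
through Y parallel to GJ: direction (22/5, 13/5); meets KQ at H = (0, 1/44)
H = K + t·(Q−K) with t = 43/44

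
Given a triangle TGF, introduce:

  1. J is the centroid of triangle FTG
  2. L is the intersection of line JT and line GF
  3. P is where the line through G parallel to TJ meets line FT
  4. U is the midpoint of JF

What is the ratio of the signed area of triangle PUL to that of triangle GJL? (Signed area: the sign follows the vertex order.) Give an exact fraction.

[PUL]:[GJL] = 7/2

Choose coordinates T = (0, 0), G = (1, 0), F = (0, 1).
1. J is the centroid of triangle FTG ⇒ J = (1/3, 1/3)
2. L is the intersection of line JT and line GF ⇒ L = (1/2, 1/2)
3. P is where the line through G parallel to TJ meets line FT ⇒ P = (0, -1)
4. U is the midpoint of JF ⇒ U = (1/6, 2/3)
2·[PUL] = -7/12, 2·[GJL] = -1/6
[PUL]:[GJL] = -7/12:-1/6 = 7/2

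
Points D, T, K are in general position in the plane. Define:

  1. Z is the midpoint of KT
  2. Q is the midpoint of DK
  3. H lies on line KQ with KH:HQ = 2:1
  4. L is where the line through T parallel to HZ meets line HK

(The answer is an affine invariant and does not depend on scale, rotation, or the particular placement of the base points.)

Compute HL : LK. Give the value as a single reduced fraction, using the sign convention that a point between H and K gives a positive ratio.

Work in coordinates with D = (0, 0), T = (1, 0), K = (0, 1).
1. Z is the midpoint of KT ⇒ Z = (1/2, 1/2)
2. Q is the midpoint of DK ⇒ Q = (0, 1/2)
3. H lies on line KQ with KH:HQ = 2:1 ⇒ H = (0, 2/3)
4. L is where the line through T parallel to HZ meets line HK ⇒ L = (0, 1/3)
L = H + t·(K−H) with t = -1, so HL:LK = t:(1−t) = -1:2

HL:LK = -1/2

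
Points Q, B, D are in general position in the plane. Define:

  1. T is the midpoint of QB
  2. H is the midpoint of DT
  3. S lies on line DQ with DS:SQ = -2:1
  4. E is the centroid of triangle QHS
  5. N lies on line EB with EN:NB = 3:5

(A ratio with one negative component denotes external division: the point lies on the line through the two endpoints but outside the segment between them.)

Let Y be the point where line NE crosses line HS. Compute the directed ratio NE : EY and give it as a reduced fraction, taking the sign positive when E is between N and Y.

Set Q = (0, 0), B = (1, 0), D = (0, 1); any affine frame gives the same invariant.
1. T is the midpoint of QB ⇒ T = (1/2, 0)
2. H is the midpoint of DT ⇒ H = (1/4, 1/2)
3. S lies on line DQ with DS:SQ = -2:1 ⇒ S = (0, -1)
4. E is the centroid of triangle QHS ⇒ E = (1/12, -1/6)
5. N lies on line EB with EN:NB = 3:5 ⇒ N = (41/96, -5/48)
line NE meets HS at Y = (9/64, -5/32)
E = N + t·(Y−N) with t = 6/5, so NE:EY = 6/5:-1/5

NE:EY = -6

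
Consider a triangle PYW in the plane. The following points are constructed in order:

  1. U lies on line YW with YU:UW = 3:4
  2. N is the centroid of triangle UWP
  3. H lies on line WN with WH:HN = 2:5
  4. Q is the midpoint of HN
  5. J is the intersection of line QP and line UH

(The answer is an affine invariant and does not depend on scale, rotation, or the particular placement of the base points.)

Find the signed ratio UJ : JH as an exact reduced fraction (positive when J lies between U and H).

UJ:JH = 24/5

Assign P = (0, 0), Y = (1, 0), W = (0, 1) — the answer is frame-independent, so this choice is without loss of generality.
1. U lies on line YW with YU:UW = 3:4 ⇒ U = (4/7, 3/7)
2. N is the centroid of triangle UWP ⇒ N = (4/21, 10/21)
3. H lies on line WN with WH:HN = 2:5 ⇒ H = (8/147, 125/147)
4. Q is the midpoint of HN ⇒ Q = (6/49, 65/98)
5. J is the intersection of line QP and line UH ⇒ J = (204/1421, 1105/1421)
J = U + t·(H−U) with t = 24/29, so UJ:JH = t:(1−t) = 24/29:5/29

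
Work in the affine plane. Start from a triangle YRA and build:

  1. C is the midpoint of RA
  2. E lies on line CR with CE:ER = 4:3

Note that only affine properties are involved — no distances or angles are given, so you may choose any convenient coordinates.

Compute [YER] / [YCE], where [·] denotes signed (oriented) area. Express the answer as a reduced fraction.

Set Y = (0, 0), R = (1, 0), A = (0, 1); any affine frame gives the same invariant.
1. C is the midpoint of RA ⇒ C = (1/2, 1/2)
2. E lies on line CR with CE:ER = 4:3 ⇒ E = (11/14, 3/14)
2·[YER] = -3/14, 2·[YCE] = -2/7
[YER]:[YCE] = -3/14:-2/7 = 3/4

[YER]:[YCE] = 3/4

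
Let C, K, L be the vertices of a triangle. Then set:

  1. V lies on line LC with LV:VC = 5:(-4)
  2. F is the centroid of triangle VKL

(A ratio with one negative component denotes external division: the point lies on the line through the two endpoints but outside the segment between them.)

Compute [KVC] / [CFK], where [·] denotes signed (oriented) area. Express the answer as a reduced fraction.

Work in coordinates with C = (0, 0), K = (1, 0), L = (0, 1).
1. V lies on line LC with LV:VC = 5:(-4) ⇒ V = (0, -4)
2. F is the centroid of triangle VKL ⇒ F = (1/3, -1)
2·[KVC] = -4, 2·[CFK] = 1
[KVC]:[CFK] = -4:1 = -4

[KVC]:[CFK] = -4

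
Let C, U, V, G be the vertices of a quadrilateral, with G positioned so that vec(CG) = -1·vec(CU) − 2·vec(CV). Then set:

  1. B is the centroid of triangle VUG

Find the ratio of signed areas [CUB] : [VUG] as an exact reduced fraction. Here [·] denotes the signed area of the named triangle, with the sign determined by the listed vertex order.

Work in coordinates with C = (0, 0), U = (1, 0), V = (0, 1), G = (-1, -2).
1. B is the centroid of triangle VUG ⇒ B = (0, -1/3)
2·[CUB] = -1/3, 2·[VUG] = -4
[CUB]:[VUG] = -1/3:-4 = 1/12

[CUB]:[VUG] = 1/12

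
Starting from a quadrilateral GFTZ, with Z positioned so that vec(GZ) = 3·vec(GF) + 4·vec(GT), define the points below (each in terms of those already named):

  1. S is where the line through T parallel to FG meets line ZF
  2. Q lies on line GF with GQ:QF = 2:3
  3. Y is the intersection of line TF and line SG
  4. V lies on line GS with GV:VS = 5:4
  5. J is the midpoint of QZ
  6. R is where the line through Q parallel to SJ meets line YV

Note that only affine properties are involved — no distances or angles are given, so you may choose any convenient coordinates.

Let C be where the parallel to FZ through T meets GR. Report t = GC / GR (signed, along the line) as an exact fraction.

Assign G = (0, 0), F = (1, 0), T = (0, 1), Z = (3, 4) — the answer is frame-independent, so this choice is without loss of generality.
1. S is where the line through T parallel to FG meets line ZF ⇒ S = (3/2, 1)
2. Q lies on line GF with GQ:QF = 2:3 ⇒ Q = (2/5, 0)
3. Y is the intersection of line TF and line SG ⇒ Y = (3/5, 2/5)
4. V lies on line GS with GV:VS = 5:4 ⇒ V = (5/6, 5/9)
5. J is the midpoint of QZ ⇒ J = (17/10, 2)
6. R is where the line through Q parallel to SJ meets line YV ⇒ R = (6/13, 4/13)
through T parallel to FZ: direction (2, 4); meets GR at C = (-3/4, -1/2)
C = G + t·(R−G) with t = -13/8

t = -13/8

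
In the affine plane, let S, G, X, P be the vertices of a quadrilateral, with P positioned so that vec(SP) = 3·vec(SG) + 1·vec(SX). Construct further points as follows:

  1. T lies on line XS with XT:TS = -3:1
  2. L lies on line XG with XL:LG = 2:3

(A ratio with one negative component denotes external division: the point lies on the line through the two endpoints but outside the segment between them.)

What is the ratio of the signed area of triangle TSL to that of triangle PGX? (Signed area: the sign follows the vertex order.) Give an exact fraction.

Set S = (0, 0), G = (1, 0), X = (0, 1), P = (3, 1); any affine frame gives the same invariant.
1. T lies on line XS with XT:TS = -3:1 ⇒ T = (0, -1/2)
2. L lies on line XG with XL:LG = 2:3 ⇒ L = (2/5, 3/5)
2·[TSL] = -1/5, 2·[PGX] = -3
[TSL]:[PGX] = -1/5:-3 = 1/15

[TSL]:[PGX] = 1/15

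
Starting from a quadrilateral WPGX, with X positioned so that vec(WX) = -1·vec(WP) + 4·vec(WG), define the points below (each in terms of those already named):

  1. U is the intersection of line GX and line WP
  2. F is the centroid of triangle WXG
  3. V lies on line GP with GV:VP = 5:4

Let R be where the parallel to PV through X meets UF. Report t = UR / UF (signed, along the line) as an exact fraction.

Set W = (0, 0), P = (1, 0), G = (0, 1), X = (-1, 4); any affine frame gives the same invariant.
1. U is the intersection of line GX and line WP ⇒ U = (1/3, 0)
2. F is the centroid of triangle WXG ⇒ F = (-1/3, 5/3)
3. V lies on line GP with GV:VP = 5:4 ⇒ V = (5/9, 4/9)
through X parallel to PV: direction (-4/9, 4/9); meets UF at R = (-13/9, 40/9)
R = U + t·(F−U) with t = 8/3

t = 8/3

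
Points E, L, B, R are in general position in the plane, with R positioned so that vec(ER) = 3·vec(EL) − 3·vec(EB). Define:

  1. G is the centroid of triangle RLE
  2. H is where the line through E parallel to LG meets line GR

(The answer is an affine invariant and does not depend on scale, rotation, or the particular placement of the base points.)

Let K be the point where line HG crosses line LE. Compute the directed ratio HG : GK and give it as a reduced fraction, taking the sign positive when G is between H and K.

HG:GK = -2

Work in coordinates with E = (0, 0), L = (1, 0), B = (0, 1), R = (3, -3).
1. G is the centroid of triangle RLE ⇒ G = (4/3, -1)
2. H is where the line through E parallel to LG meets line GR ⇒ H = (-1/3, 1)
line HG meets LE at K = (1/2, 0)
G = H + t·(K−H) with t = 2, so HG:GK = 2:-1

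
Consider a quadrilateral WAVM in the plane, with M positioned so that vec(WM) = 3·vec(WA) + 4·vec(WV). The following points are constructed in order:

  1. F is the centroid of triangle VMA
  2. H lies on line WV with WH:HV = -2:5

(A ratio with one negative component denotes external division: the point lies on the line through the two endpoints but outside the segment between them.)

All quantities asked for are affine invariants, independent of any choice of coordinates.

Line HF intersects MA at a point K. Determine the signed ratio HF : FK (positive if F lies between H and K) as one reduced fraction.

HF:FK = 1/3

Work in coordinates with W = (0, 0), A = (1, 0), V = (0, 1), M = (3, 4).
1. F is the centroid of triangle VMA ⇒ F = (4/3, 5/3)
2. H lies on line WV with WH:HV = -2:5 ⇒ H = (0, -2/3)
line HF meets MA at K = (16/3, 26/3)
F = H + t·(K−H) with t = 1/4, so HF:FK = 1/4:3/4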